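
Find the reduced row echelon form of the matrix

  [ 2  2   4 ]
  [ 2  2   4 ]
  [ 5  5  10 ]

r1 := 1/2·r1
  [ 1  1   2 ]
  [ 2  2   4 ]
  [ 5  5  10 ]
r2 := r2 − 2·r1
  [ 1  1   2 ]
  [ 0  0   0 ]
  [ 5  5  10 ]
r3 := r3 − 5·r1
  [ 1  1  2 ]
  [ 0  0  0 ]
  [ 0  0  0 ]

[[1, 1, 2], [0, 0, 0], [0, 0, 0]]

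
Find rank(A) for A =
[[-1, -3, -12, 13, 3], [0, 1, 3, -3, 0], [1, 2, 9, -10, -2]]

ρ1 -> -1·ρ1
  [ 1  3  12  -13  -3 ]
  [ 0  1   3   -3   0 ]
  [ 1  2   9  -10  -2 ]
ρ3 -> ρ3 − ρ1
  [ 1   3  12  -13  -3 ]
  [ 0   1   3   -3   0 ]
  [ 0  -1  -3    3   1 ]
ρ3 -> ρ3 + ρ2
  [ 1  3  12  -13  -3 ]
  [ 0  1   3   -3   0 ]
  [ 0  0   0    0   1 ]
ρ1 -> ρ1 + 3·ρ3
  [ 1  3  12  -13  0 ]
  [ 0  1   3   -3  0 ]
  [ 0  0   0    0  1 ]
ρ1 -> ρ1 − 3·ρ2
  [ 1  0  3  -4  0 ]
  [ 0  1  3  -3  0 ]
  [ 0  0  0   0  1 ]
The reduced form has 3 nonzero rows.

rank = 3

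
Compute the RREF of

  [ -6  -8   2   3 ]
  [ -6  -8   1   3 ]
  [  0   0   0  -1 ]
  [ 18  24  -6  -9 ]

[[1, 4/3, 0, 0], [0, 0, 1, 0], [0, 0, 0, 1], [0, 0, 0, 0]]

r1 → -1/6·r1
  [  1  4/3  -1/3  -1/2 ]
  [ -6   -8     1     3 ]
  [  0    0     0    -1 ]
  [ 18   24    -6    -9 ]
r2 → r2 + 6·r1
  [  1  4/3  -1/3  -1/2 ]
  [  0    0    -1     0 ]
  [  0    0     0    -1 ]
  [ 18   24    -6    -9 ]
r4 → r4 − 18·r1
  [ 1  4/3  -1/3  -1/2 ]
  [ 0    0    -1     0 ]
  [ 0    0     0    -1 ]
  [ 0    0     0     0 ]
r2 → -1·r2
  [ 1  4/3  -1/3  -1/2 ]
  [ 0    0     1     0 ]
  [ 0    0     0    -1 ]
  [ 0    0     0     0 ]
r3 → -1·r3
  [ 1  4/3  -1/3  -1/2 ]
  [ 0    0     1     0 ]
  [ 0    0     0     1 ]
  [ 0    0     0     0 ]
r1 → r1 + 1/2·r3
  [ 1  4/3  -1/3  0 ]
  [ 0    0     1  0 ]
  [ 0    0     0  1 ]
  [ 0    0     0  0 ]
r1 → r1 + 1/3·r2
  [ 1  4/3  0  0 ]
  [ 0    0  1  0 ]
  [ 0    0  0  1 ]
  [ 0    0  0  0 ]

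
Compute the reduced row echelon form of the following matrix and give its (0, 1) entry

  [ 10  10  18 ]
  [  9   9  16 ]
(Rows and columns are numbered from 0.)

1

ρ1 ← 1/10·ρ1
  [ 1  1  9/5 ]
  [ 9  9   16 ]
ρ2 ← ρ2 − 9·ρ1
  [ 1  1   9/5 ]
  [ 0  0  -1/5 ]
ρ2 ← -5·ρ2
  [ 1  1  9/5 ]
  [ 0  0    1 ]
ρ1 ← ρ1 − 9/5·ρ2
  [ 1  1  0 ]
  [ 0  0  1 ]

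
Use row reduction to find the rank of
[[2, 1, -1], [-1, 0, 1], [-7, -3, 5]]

R1 -> 1/2·R1
R2 -> R2 + R1
R3 -> R3 + 7·R1
R2 -> 2·R2
R3 -> R3 − 1/2·R2
R2 -> R2 − R3
R1 -> R1 + 1/2·R3
R1 -> R1 − 1/2·R2
The reduced form has 3 nonzero rows.

rank = 3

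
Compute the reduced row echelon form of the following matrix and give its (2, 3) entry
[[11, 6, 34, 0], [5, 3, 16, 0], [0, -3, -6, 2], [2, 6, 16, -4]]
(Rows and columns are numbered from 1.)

2

r1 ← 1/11·r1
  [ 1  6/11  34/11   0 ]
  [ 5     3     16   0 ]
  [ 0    -3     -6   2 ]
  [ 2     6     16  -4 ]
r2 ← r2 − 5·r1
  [ 1  6/11  34/11   0 ]
  [ 0  3/11   6/11   0 ]
  [ 0    -3     -6   2 ]
  [ 2     6     16  -4 ]
r4 ← r4 − 2·r1
  [ 1   6/11   34/11   0 ]
  [ 0   3/11    6/11   0 ]
  [ 0     -3      -6   2 ]
  [ 0  54/11  108/11  -4 ]
r2 ← 11/3·r2
  [ 1   6/11   34/11   0 ]
  [ 0      1       2   0 ]
  [ 0     -3      -6   2 ]
  [ 0  54/11  108/11  -4 ]
r3 ← r3 + 3·r2
  [ 1   6/11   34/11   0 ]
  [ 0      1       2   0 ]
  [ 0      0       0   2 ]
  [ 0  54/11  108/11  -4 ]
r4 ← r4 − 54/11·r2
  [ 1  6/11  34/11   0 ]
  [ 0     1      2   0 ]
  [ 0     0      0   2 ]
  [ 0     0      0  -4 ]
r3 ← 1/2·r3
  [ 1  6/11  34/11   0 ]
  [ 0     1      2   0 ]
  [ 0     0      0   1 ]
  [ 0     0      0  -4 ]
r4 ← r4 + 4·r3
  [ 1  6/11  34/11  0 ]
  [ 0     1      2  0 ]
  [ 0     0      0  1 ]
  [ 0     0      0  0 ]
r1 ← r1 − 6/11·r2
  [ 1  0  2  0 ]
  [ 0  1  2  0 ]
  [ 0  0  0  1 ]
  [ 0  0  0  0 ]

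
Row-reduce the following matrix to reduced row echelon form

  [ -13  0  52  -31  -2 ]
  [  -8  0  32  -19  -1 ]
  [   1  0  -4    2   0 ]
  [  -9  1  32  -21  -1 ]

[[1, 0, -4, 0, 0], [0, 1, -4, 0, 0], [0, 0, 0, 1, 0], [0, 0, 0, 0, 1]]

R1 := -1/13·R1
  [  1  0  -4  31/13  2/13 ]
  [ -8  0  32    -19    -1 ]
  [  1  0  -4      2     0 ]
  [ -9  1  32    -21    -1 ]
R2 := R2 + 8·R1
  [  1  0  -4  31/13  2/13 ]
  [  0  0   0   1/13  3/13 ]
  [  1  0  -4      2     0 ]
  [ -9  1  32    -21    -1 ]
R3 := R3 − R1
  [  1  0  -4  31/13   2/13 ]
  [  0  0   0   1/13   3/13 ]
  [  0  0   0  -5/13  -2/13 ]
  [ -9  1  32    -21     -1 ]
R4 := R4 + 9·R1
  [ 1  0  -4  31/13   2/13 ]
  [ 0  0   0   1/13   3/13 ]
  [ 0  0   0  -5/13  -2/13 ]
  [ 0  1  -4   6/13   5/13 ]
R2 ↔ R4
  [ 1  0  -4  31/13   2/13 ]
  [ 0  1  -4   6/13   5/13 ]
  [ 0  0   0  -5/13  -2/13 ]
  [ 0  0   0   1/13   3/13 ]
R3 := -13/5·R3
  [ 1  0  -4  31/13  2/13 ]
  [ 0  1  -4   6/13  5/13 ]
  [ 0  0   0      1   2/5 ]
  [ 0  0   0   1/13  3/13 ]
R4 := R4 − 1/13·R3
  [ 1  0  -4  31/13  2/13 ]
  [ 0  1  -4   6/13  5/13 ]
  [ 0  0   0      1   2/5 ]
  [ 0  0   0      0   1/5 ]
R4 := 5·R4
  [ 1  0  -4  31/13  2/13 ]
  [ 0  1  -4   6/13  5/13 ]
  [ 0  0   0      1   2/5 ]
  [ 0  0   0      0     1 ]
R3 := R3 − 2/5·R4
  [ 1  0  -4  31/13  2/13 ]
  [ 0  1  -4   6/13  5/13 ]
  [ 0  0   0      1     0 ]
  [ 0  0   0      0     1 ]
R2 := R2 − 5/13·R4
  [ 1  0  -4  31/13  2/13 ]
  [ 0  1  -4   6/13     0 ]
  [ 0  0   0      1     0 ]
  [ 0  0   0      0     1 ]
R1 := R1 − 2/13·R4
  [ 1  0  -4  31/13  0 ]
  [ 0  1  -4   6/13  0 ]
  [ 0  0   0      1  0 ]
  [ 0  0   0      0  1 ]
R2 := R2 − 6/13·R3
  [ 1  0  -4  31/13  0 ]
  [ 0  1  -4      0  0 ]
  [ 0  0   0      1  0 ]
  [ 0  0   0      0  1 ]
R1 := R1 − 31/13·R3
  [ 1  0  -4  0  0 ]
  [ 0  1  -4  0  0 ]
  [ 0  0   0  1  0 ]
  [ 0  0   0  0  1 ]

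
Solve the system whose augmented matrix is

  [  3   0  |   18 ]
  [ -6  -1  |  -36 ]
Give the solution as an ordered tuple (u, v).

(6, 0)

r1 := 1/3·r1
  [  1   0  |    6 ]
  [ -6  -1  |  -36 ]
r2 := r2 + 6·r1
  [ 1   0  |  6 ]
  [ 0  -1  |  0 ]
r2 := -1·r2
  [ 1  0  |  6 ]
  [ 0  1  |  0 ]
Reading off the last column: u = 6, v = 0.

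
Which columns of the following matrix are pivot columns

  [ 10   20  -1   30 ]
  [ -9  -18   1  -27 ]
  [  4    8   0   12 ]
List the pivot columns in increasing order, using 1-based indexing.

Multiply R1 by 1/10.
  [  1    2  -1/10    3 ]
  [ -9  -18      1  -27 ]
  [  4    8      0   12 ]
Add 9 times R1 to R2.
  [ 1  2  -1/10   3 ]
  [ 0  0   1/10   0 ]
  [ 4  8      0  12 ]
Subtract 4 times R1 from R3.
  [ 1  2  -1/10  3 ]
  [ 0  0   1/10  0 ]
  [ 0  0    2/5  0 ]
Multiply R2 by 10.
  [ 1  2  -1/10  3 ]
  [ 0  0      1  0 ]
  [ 0  0    2/5  0 ]
Subtract 2/5 times R2 from R3.
  [ 1  2  -1/10  3 ]
  [ 0  0      1  0 ]
  [ 0  0      0  0 ]
Add 1/10 times R2 to R1.
  [ 1  2  0  3 ]
  [ 0  0  1  0 ]
  [ 0  0  0  0 ]
Pivot columns are the columns containing a leading 1.

1, 3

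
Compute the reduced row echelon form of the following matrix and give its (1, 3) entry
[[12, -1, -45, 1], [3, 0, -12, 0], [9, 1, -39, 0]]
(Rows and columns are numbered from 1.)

-4

R1 ← 1/12·R1
  [ 1  -1/12  -15/4  1/12 ]
  [ 3      0    -12     0 ]
  [ 9      1    -39     0 ]
R2 ← R2 − 3·R1
  [ 1  -1/12  -15/4  1/12 ]
  [ 0    1/4   -3/4  -1/4 ]
  [ 9      1    -39     0 ]
R3 ← R3 − 9·R1
  [ 1  -1/12  -15/4  1/12 ]
  [ 0    1/4   -3/4  -1/4 ]
  [ 0    7/4  -21/4  -3/4 ]
R2 ← 4·R2
  [ 1  -1/12  -15/4  1/12 ]
  [ 0      1     -3    -1 ]
  [ 0    7/4  -21/4  -3/4 ]
R3 ← R3 − 7/4·R2
  [ 1  -1/12  -15/4  1/12 ]
  [ 0      1     -3    -1 ]
  [ 0      0      0     1 ]
R2 ← R2 + R3
  [ 1  -1/12  -15/4  1/12 ]
  [ 0      1     -3     0 ]
  [ 0      0      0     1 ]
R1 ← R1 − 1/12·R3
  [ 1  -1/12  -15/4  0 ]
  [ 0      1     -3  0 ]
  [ 0      0      0  1 ]
R1 ← R1 + 1/12·R2
  [ 1  0  -4  0 ]
  [ 0  1  -3  0 ]
  [ 0  0   0  1 ]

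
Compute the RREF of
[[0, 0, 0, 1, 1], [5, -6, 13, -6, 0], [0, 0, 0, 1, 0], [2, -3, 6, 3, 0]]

[[1, 0, 1, 0, 0], [0, 1, -4/3, 0, 0], [0, 0, 0, 1, 0], [0, 0, 0, 0, 1]]

Swap R1 and R2.
  [ 5  -6  13  -6  0 ]
  [ 0   0   0   1  1 ]
  [ 0   0   0   1  0 ]
  [ 2  -3   6   3  0 ]
Multiply R1 by 1/5.
  [ 1  -6/5  13/5  -6/5  0 ]
  [ 0     0     0     1  1 ]
  [ 0     0     0     1  0 ]
  [ 2    -3     6     3  0 ]
Subtract 2 times R1 from R4.
  [ 1  -6/5  13/5  -6/5  0 ]
  [ 0     0     0     1  1 ]
  [ 0     0     0     1  0 ]
  [ 0  -3/5   4/5  27/5  0 ]
Swap R2 and R4.
  [ 1  -6/5  13/5  -6/5  0 ]
  [ 0  -3/5   4/5  27/5  0 ]
  [ 0     0     0     1  0 ]
  [ 0     0     0     1  1 ]
Multiply R2 by -5/3.
  [ 1  -6/5  13/5  -6/5  0 ]
  [ 0     1  -4/3    -9  0 ]
  [ 0     0     0     1  0 ]
  [ 0     0     0     1  1 ]
Subtract R3 from R4.
  [ 1  -6/5  13/5  -6/5  0 ]
  [ 0     1  -4/3    -9  0 ]
  [ 0     0     0     1  0 ]
  [ 0     0     0     0  1 ]
Add 9 times R3 to R2.
  [ 1  -6/5  13/5  -6/5  0 ]
  [ 0     1  -4/3     0  0 ]
  [ 0     0     0     1  0 ]
  [ 0     0     0     0  1 ]
Add 6/5 times R3 to R1.
  [ 1  -6/5  13/5  0  0 ]
  [ 0     1  -4/3  0  0 ]
  [ 0     0     0  1  0 ]
  [ 0     0     0  0  1 ]
Add 6/5 times R2 to R1.
  [ 1  0     1  0  0 ]
  [ 0  1  -4/3  0  0 ]
  [ 0  0     0  1  0 ]
  [ 0  0     0  0  1 ]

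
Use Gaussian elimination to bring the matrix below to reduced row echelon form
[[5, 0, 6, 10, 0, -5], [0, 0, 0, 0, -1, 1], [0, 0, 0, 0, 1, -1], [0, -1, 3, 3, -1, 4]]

[[1, 0, 6/5, 2, 0, -1], [0, 1, -3, -3, 0, -3], [0, 0, 0, 0, 1, -1], [0, 0, 0, 0, 0, 0]]

Multiply R1 by 1/5.
  [ 1   0  6/5  2   0  -1 ]
  [ 0   0    0  0  -1   1 ]
  [ 0   0    0  0   1  -1 ]
  [ 0  -1    3  3  -1   4 ]
Swap R2 and R4.
  [ 1   0  6/5  2   0  -1 ]
  [ 0  -1    3  3  -1   4 ]
  [ 0   0    0  0   1  -1 ]
  [ 0   0    0  0  -1   1 ]
Multiply R2 by -1.
  [ 1  0  6/5   2   0  -1 ]
  [ 0  1   -3  -3   1  -4 ]
  [ 0  0    0   0   1  -1 ]
  [ 0  0    0   0  -1   1 ]
Add R3 to R4.
  [ 1  0  6/5   2  0  -1 ]
  [ 0  1   -3  -3  1  -4 ]
  [ 0  0    0   0  1  -1 ]
  [ 0  0    0   0  0   0 ]
Subtract R3 from R2.
  [ 1  0  6/5   2  0  -1 ]
  [ 0  1   -3  -3  0  -3 ]
  [ 0  0    0   0  1  -1 ]
  [ 0  0    0   0  0   0 ]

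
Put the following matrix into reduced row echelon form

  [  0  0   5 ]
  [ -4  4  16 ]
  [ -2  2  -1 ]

R1 ↔ R2
  [ -4  4  16 ]
  [  0  0   5 ]
  [ -2  2  -1 ]
R1 := -1/4·R1
  [  1  -1  -4 ]
  [  0   0   5 ]
  [ -2   2  -1 ]
R3 := R3 + 2·R1
  [ 1  -1  -4 ]
  [ 0   0   5 ]
  [ 0   0  -9 ]
R2 := 1/5·R2
  [ 1  -1  -4 ]
  [ 0   0   1 ]
  [ 0   0  -9 ]
R3 := R3 + 9·R2
  [ 1  -1  -4 ]
  [ 0   0   1 ]
  [ 0   0   0 ]
R1 := R1 + 4·R2
  [ 1  -1  0 ]
  [ 0   0  1 ]
  [ 0   0  0 ]

[[1, -1, 0], [0, 0, 1], [0, 0, 0]]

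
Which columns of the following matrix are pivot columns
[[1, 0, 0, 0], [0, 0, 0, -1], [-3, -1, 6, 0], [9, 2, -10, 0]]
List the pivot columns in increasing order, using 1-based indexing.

1, 2, 3, 4

R3 -> R3 + 3·R1
R4 -> R4 − 9·R1
R2 <-> R3
R2 -> -1·R2
R4 -> R4 − 2·R2
R3 <-> R4
R3 -> 1/2·R3
R4 -> -1·R4
R2 -> R2 + 6·R3
Pivot columns are the columns containing a leading 1.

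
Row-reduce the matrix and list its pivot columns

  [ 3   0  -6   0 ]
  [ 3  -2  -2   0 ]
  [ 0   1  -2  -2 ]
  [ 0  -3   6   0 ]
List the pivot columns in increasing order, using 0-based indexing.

R1 := 1/3·R1
R2 := R2 − 3·R1
R2 := -1/2·R2
R3 := R3 − R2
R4 := R4 + 3·R2
R3 := -1/2·R3
Pivot columns are the columns containing a leading 1.

0, 1, 3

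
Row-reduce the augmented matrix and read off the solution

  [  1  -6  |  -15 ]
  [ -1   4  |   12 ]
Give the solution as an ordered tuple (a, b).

(-6, 3/2)

R2 -> R2 + R1
  [ 1  -6  |  -15 ]
  [ 0  -2  |   -3 ]
R2 -> -1/2·R2
  [ 1  -6  |  -15 ]
  [ 0   1  |  3/2 ]
R1 -> R1 + 6·R2
  [ 1  0  |   -6 ]
  [ 0  1  |  3/2 ]
Reading off the last column: a = -6, b = 3/2.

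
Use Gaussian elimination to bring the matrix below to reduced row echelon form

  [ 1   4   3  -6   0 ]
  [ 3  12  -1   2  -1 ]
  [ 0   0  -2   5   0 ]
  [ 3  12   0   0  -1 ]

Subtract 3 times R1 from R2.
  [ 1   4    3  -6   0 ]
  [ 0   0  -10  20  -1 ]
  [ 0   0   -2   5   0 ]
  [ 3  12    0   0  -1 ]
Subtract 3 times R1 from R4.
  [ 1  4    3  -6   0 ]
  [ 0  0  -10  20  -1 ]
  [ 0  0   -2   5   0 ]
  [ 0  0   -9  18  -1 ]
Multiply R2 by -1/10.
  [ 1  4   3  -6     0 ]
  [ 0  0   1  -2  1/10 ]
  [ 0  0  -2   5     0 ]
  [ 0  0  -9  18    -1 ]
Add 2 times R2 to R3.
  [ 1  4   3  -6     0 ]
  [ 0  0   1  -2  1/10 ]
  [ 0  0   0   1   1/5 ]
  [ 0  0  -9  18    -1 ]
Add 9 times R2 to R4.
  [ 1  4  3  -6      0 ]
  [ 0  0  1  -2   1/10 ]
  [ 0  0  0   1    1/5 ]
  [ 0  0  0   0  -1/10 ]
Multiply R4 by -10.
  [ 1  4  3  -6     0 ]
  [ 0  0  1  -2  1/10 ]
  [ 0  0  0   1   1/5 ]
  [ 0  0  0   0     1 ]
Subtract 1/5 times R4 from R3.
  [ 1  4  3  -6     0 ]
  [ 0  0  1  -2  1/10 ]
  [ 0  0  0   1     0 ]
  [ 0  0  0   0     1 ]
Subtract 1/10 times R4 from R2.
  [ 1  4  3  -6  0 ]
  [ 0  0  1  -2  0 ]
  [ 0  0  0   1  0 ]
  [ 0  0  0   0  1 ]
Add 2 times R3 to R2.
  [ 1  4  3  -6  0 ]
  [ 0  0  1   0  0 ]
  [ 0  0  0   1  0 ]
  [ 0  0  0   0  1 ]
Add 6 times R3 to R1.
  [ 1  4  3  0  0 ]
  [ 0  0  1  0  0 ]
  [ 0  0  0  1  0 ]
  [ 0  0  0  0  1 ]
Subtract 3 times R2 from R1.
  [ 1  4  0  0  0 ]
  [ 0  0  1  0  0 ]
  [ 0  0  0  1  0 ]
  [ 0  0  0  0  1 ]

[[1, 4, 0, 0, 0], [0, 0, 1, 0, 0], [0, 0, 0, 1, 0], [0, 0, 0, 0, 1]]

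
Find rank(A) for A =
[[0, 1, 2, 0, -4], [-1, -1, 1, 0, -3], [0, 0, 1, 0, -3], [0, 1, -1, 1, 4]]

rank = 4

r1 <-> r2
  [ -1  -1   1  0  -3 ]
  [  0   1   2  0  -4 ]
  [  0   0   1  0  -3 ]
  [  0   1  -1  1   4 ]
r1 ← -1·r1
  [ 1  1  -1  0   3 ]
  [ 0  1   2  0  -4 ]
  [ 0  0   1  0  -3 ]
  [ 0  1  -1  1   4 ]
r4 ← r4 − r2
  [ 1  1  -1  0   3 ]
  [ 0  1   2  0  -4 ]
  [ 0  0   1  0  -3 ]
  [ 0  0  -3  1   8 ]
r4 ← r4 + 3·r3
  [ 1  1  -1  0   3 ]
  [ 0  1   2  0  -4 ]
  [ 0  0   1  0  -3 ]
  [ 0  0   0  1  -1 ]
r2 ← r2 − 2·r3
  [ 1  1  -1  0   3 ]
  [ 0  1   0  0   2 ]
  [ 0  0   1  0  -3 ]
  [ 0  0   0  1  -1 ]
r1 ← r1 + r3
  [ 1  1  0  0   0 ]
  [ 0  1  0  0   2 ]
  [ 0  0  1  0  -3 ]
  [ 0  0  0  1  -1 ]
r1 ← r1 − r2
  [ 1  0  0  0  -2 ]
  [ 0  1  0  0   2 ]
  [ 0  0  1  0  -3 ]
  [ 0  0  0  1  -1 ]
The reduced form has 4 nonzero rows.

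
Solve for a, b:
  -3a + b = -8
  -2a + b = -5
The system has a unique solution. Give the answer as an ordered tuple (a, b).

(3, 1)

Form the augmented matrix and row-reduce:
  [ -3  1  |  -8 ]
  [ -2  1  |  -5 ]
R1 -> -1/3·R1
  [  1  -1/3  |  8/3 ]
  [ -2     1  |   -5 ]
R2 -> R2 + 2·R1
  [ 1  -1/3  |  8/3 ]
  [ 0   1/3  |  1/3 ]
R2 -> 3·R2
  [ 1  -1/3  |  8/3 ]
  [ 0     1  |    1 ]
R1 -> R1 + 1/3·R2
  [ 1  0  |  3 ]
  [ 0  1  |  1 ]
Reading off the last column: a = 3, b = 1.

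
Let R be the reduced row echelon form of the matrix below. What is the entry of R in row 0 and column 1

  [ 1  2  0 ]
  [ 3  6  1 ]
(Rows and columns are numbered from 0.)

2

R2 → R2 − 3·R1
  [ 1  2  0 ]
  [ 0  0  1 ]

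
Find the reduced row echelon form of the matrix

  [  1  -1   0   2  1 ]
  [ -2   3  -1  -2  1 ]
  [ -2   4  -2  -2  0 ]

R2 -> R2 + 2·R1
  [  1  -1   0   2  1 ]
  [  0   1  -1   2  3 ]
  [ -2   4  -2  -2  0 ]
R3 -> R3 + 2·R1
  [ 1  -1   0  2  1 ]
  [ 0   1  -1  2  3 ]
  [ 0   2  -2  2  2 ]
R3 -> R3 − 2·R2
  [ 1  -1   0   2   1 ]
  [ 0   1  -1   2   3 ]
  [ 0   0   0  -2  -4 ]
R3 -> -1/2·R3
  [ 1  -1   0  2  1 ]
  [ 0   1  -1  2  3 ]
  [ 0   0   0  1  2 ]
R2 -> R2 − 2·R3
  [ 1  -1   0  2   1 ]
  [ 0   1  -1  0  -1 ]
  [ 0   0   0  1   2 ]
R1 -> R1 − 2·R3
  [ 1  -1   0  0  -3 ]
  [ 0   1  -1  0  -1 ]
  [ 0   0   0  1   2 ]
R1 -> R1 + R2
  [ 1  0  -1  0  -4 ]
  [ 0  1  -1  0  -1 ]
  [ 0  0   0  1   2 ]

[[1, 0, -1, 0, -4], [0, 1, -1, 0, -1], [0, 0, 0, 1, 2]]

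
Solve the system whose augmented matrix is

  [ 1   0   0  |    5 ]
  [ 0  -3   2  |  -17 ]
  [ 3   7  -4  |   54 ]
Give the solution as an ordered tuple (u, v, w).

(5, 5, -1)

Subtract 3 times r1 from r3.
Multiply r2 by -1/3.
Subtract 7 times r2 from r3.
Multiply r3 by 3/2.
Add 2/3 times r3 to r2.
Reading off the last column: u = 5, v = 5, w = -1.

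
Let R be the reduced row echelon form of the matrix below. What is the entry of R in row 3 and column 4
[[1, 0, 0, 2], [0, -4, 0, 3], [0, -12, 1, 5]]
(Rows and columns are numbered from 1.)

-4

r2 → -1/4·r2
  [ 1    0  0     2 ]
  [ 0    1  0  -3/4 ]
  [ 0  -12  1     5 ]
r3 → r3 + 12·r2
  [ 1  0  0     2 ]
  [ 0  1  0  -3/4 ]
  [ 0  0  1    -4 ]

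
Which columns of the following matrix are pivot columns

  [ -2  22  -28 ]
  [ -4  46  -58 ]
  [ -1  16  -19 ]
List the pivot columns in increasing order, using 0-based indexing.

ρ1 -> -1/2·ρ1
ρ2 -> ρ2 + 4·ρ1
ρ3 -> ρ3 + ρ1
ρ2 -> 1/2·ρ2
ρ3 -> ρ3 − 5·ρ2
ρ1 -> ρ1 + 11·ρ2
Pivot columns are the columns containing a leading 1.

0, 1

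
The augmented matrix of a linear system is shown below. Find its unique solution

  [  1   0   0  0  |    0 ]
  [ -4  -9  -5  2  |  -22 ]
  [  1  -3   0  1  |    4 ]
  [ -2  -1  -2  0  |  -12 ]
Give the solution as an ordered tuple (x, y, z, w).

(0, 0, 6, 4)

Add 4 times r1 to r2.
  [  1   0   0  0  |    0 ]
  [  0  -9  -5  2  |  -22 ]
  [  1  -3   0  1  |    4 ]
  [ -2  -1  -2  0  |  -12 ]
Subtract r1 from r3.
  [  1   0   0  0  |    0 ]
  [  0  -9  -5  2  |  -22 ]
  [  0  -3   0  1  |    4 ]
  [ -2  -1  -2  0  |  -12 ]
Add 2 times r1 to r4.
  [ 1   0   0  0  |    0 ]
  [ 0  -9  -5  2  |  -22 ]
  [ 0  -3   0  1  |    4 ]
  [ 0  -1  -2  0  |  -12 ]
Multiply r2 by -1/9.
  [ 1   0    0     0  |     0 ]
  [ 0   1  5/9  -2/9  |  22/9 ]
  [ 0  -3    0     1  |     4 ]
  [ 0  -1   -2     0  |   -12 ]
Add 3 times r2 to r3.
  [ 1   0    0     0  |     0 ]
  [ 0   1  5/9  -2/9  |  22/9 ]
  [ 0   0  5/3   1/3  |  34/3 ]
  [ 0  -1   -2     0  |   -12 ]
Add r2 to r4.
  [ 1  0      0     0  |      0 ]
  [ 0  1    5/9  -2/9  |   22/9 ]
  [ 0  0    5/3   1/3  |   34/3 ]
  [ 0  0  -13/9  -2/9  |  -86/9 ]
Multiply r3 by 3/5.
  [ 1  0      0     0  |      0 ]
  [ 0  1    5/9  -2/9  |   22/9 ]
  [ 0  0      1   1/5  |   34/5 ]
  [ 0  0  -13/9  -2/9  |  -86/9 ]
Add 13/9 times r3 to r4.
  [ 1  0    0     0  |     0 ]
  [ 0  1  5/9  -2/9  |  22/9 ]
  [ 0  0    1   1/5  |  34/5 ]
  [ 0  0    0  1/15  |  4/15 ]
Multiply r4 by 15.
  [ 1  0    0     0  |     0 ]
  [ 0  1  5/9  -2/9  |  22/9 ]
  [ 0  0    1   1/5  |  34/5 ]
  [ 0  0    0     1  |     4 ]
Subtract 1/5 times r4 from r3.
  [ 1  0    0     0  |     0 ]
  [ 0  1  5/9  -2/9  |  22/9 ]
  [ 0  0    1     0  |     6 ]
  [ 0  0    0     1  |     4 ]
Add 2/9 times r4 to r2.
  [ 1  0    0  0  |     0 ]
  [ 0  1  5/9  0  |  10/3 ]
  [ 0  0    1  0  |     6 ]
  [ 0  0    0  1  |     4 ]
Subtract 5/9 times r3 from r2.
  [ 1  0  0  0  |  0 ]
  [ 0  1  0  0  |  0 ]
  [ 0  0  1  0  |  6 ]
  [ 0  0  0  1  |  4 ]
Reading off the last column: x = 0, y = 0, z = 6, w = 4.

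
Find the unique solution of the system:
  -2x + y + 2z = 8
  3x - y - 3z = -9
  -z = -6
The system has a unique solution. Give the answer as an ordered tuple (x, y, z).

(5, 6, 6)

Form the augmented matrix and row-reduce:
  [ -2   1   2  |   8 ]
  [  3  -1  -3  |  -9 ]
  [  0   0  -1  |  -6 ]
R1 -> -1/2·R1
  [ 1  -1/2  -1  |  -4 ]
  [ 3    -1  -3  |  -9 ]
  [ 0     0  -1  |  -6 ]
R2 -> R2 − 3·R1
  [ 1  -1/2  -1  |  -4 ]
  [ 0   1/2   0  |   3 ]
  [ 0     0  -1  |  -6 ]
R2 -> 2·R2
  [ 1  -1/2  -1  |  -4 ]
  [ 0     1   0  |   6 ]
  [ 0     0  -1  |  -6 ]
R3 -> -1·R3
  [ 1  -1/2  -1  |  -4 ]
  [ 0     1   0  |   6 ]
  [ 0     0   1  |   6 ]
R1 -> R1 + R3
  [ 1  -1/2  0  |  2 ]
  [ 0     1  0  |  6 ]
  [ 0     0  1  |  6 ]
R1 -> R1 + 1/2·R2
  [ 1  0  0  |  5 ]
  [ 0  1  0  |  6 ]
  [ 0  0  1  |  6 ]
Reading off the last column: x = 5, y = 6, z = 6.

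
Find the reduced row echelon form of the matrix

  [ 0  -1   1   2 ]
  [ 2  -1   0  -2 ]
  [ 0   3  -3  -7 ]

ρ1 <-> ρ2
  [ 2  -1   0  -2 ]
  [ 0  -1   1   2 ]
  [ 0   3  -3  -7 ]
ρ1 → 1/2·ρ1
  [ 1  -1/2   0  -1 ]
  [ 0    -1   1   2 ]
  [ 0     3  -3  -7 ]
ρ2 → -1·ρ2
  [ 1  -1/2   0  -1 ]
  [ 0     1  -1  -2 ]
  [ 0     3  -3  -7 ]
ρ3 → ρ3 − 3·ρ2
  [ 1  -1/2   0  -1 ]
  [ 0     1  -1  -2 ]
  [ 0     0   0  -1 ]
ρ3 → -1·ρ3
  [ 1  -1/2   0  -1 ]
  [ 0     1  -1  -2 ]
  [ 0     0   0   1 ]
ρ2 → ρ2 + 2·ρ3
  [ 1  -1/2   0  -1 ]
  [ 0     1  -1   0 ]
  [ 0     0   0   1 ]
ρ1 → ρ1 + ρ3
  [ 1  -1/2   0  0 ]
  [ 0     1  -1  0 ]
  [ 0     0   0  1 ]
ρ1 → ρ1 + 1/2·ρ2
  [ 1  0  -1/2  0 ]
  [ 0  1    -1  0 ]
  [ 0  0     0  1 ]

[[1, 0, -1/2, 0], [0, 1, -1, 0], [0, 0, 0, 1]]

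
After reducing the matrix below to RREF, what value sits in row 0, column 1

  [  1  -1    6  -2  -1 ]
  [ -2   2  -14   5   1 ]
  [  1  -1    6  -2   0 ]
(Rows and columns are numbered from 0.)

Add 2 times ρ1 to ρ2.
  [ 1  -1   6  -2  -1 ]
  [ 0   0  -2   1  -1 ]
  [ 1  -1   6  -2   0 ]
Subtract ρ1 from ρ3.
  [ 1  -1   6  -2  -1 ]
  [ 0   0  -2   1  -1 ]
  [ 0   0   0   0   1 ]
Multiply ρ2 by -1/2.
  [ 1  -1  6    -2   -1 ]
  [ 0   0  1  -1/2  1/2 ]
  [ 0   0  0     0    1 ]
Subtract 1/2 times ρ3 from ρ2.
  [ 1  -1  6    -2  -1 ]
  [ 0   0  1  -1/2   0 ]
  [ 0   0  0     0   1 ]
Add ρ3 to ρ1.
  [ 1  -1  6    -2  0 ]
  [ 0   0  1  -1/2  0 ]
  [ 0   0  0     0  1 ]
Subtract 6 times ρ2 from ρ1.
  [ 1  -1  0     1  0 ]
  [ 0   0  1  -1/2  0 ]
  [ 0   0  0     0  1 ]

-1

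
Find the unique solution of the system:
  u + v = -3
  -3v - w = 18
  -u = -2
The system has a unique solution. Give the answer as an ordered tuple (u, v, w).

(2, -5, -3)

Form the augmented matrix and row-reduce:
  [  1   1   0  |  -3 ]
  [  0  -3  -1  |  18 ]
  [ -1   0   0  |  -2 ]
r3 ← r3 + r1
  [ 1   1   0  |  -3 ]
  [ 0  -3  -1  |  18 ]
  [ 0   1   0  |  -5 ]
r2 ← -1/3·r2
  [ 1  1    0  |  -3 ]
  [ 0  1  1/3  |  -6 ]
  [ 0  1    0  |  -5 ]
r3 ← r3 − r2
  [ 1  1     0  |  -3 ]
  [ 0  1   1/3  |  -6 ]
  [ 0  0  -1/3  |   1 ]
r3 ← -3·r3
  [ 1  1    0  |  -3 ]
  [ 0  1  1/3  |  -6 ]
  [ 0  0    1  |  -3 ]
r2 ← r2 − 1/3·r3
  [ 1  1  0  |  -3 ]
  [ 0  1  0  |  -5 ]
  [ 0  0  1  |  -3 ]
r1 ← r1 − r2
  [ 1  0  0  |   2 ]
  [ 0  1  0  |  -5 ]
  [ 0  0  1  |  -3 ]
Reading off the last column: u = 2, v = -5, w = -3.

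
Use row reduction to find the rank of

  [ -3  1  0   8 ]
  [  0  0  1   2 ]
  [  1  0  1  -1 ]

rank = 3

R1 := -1/3·R1
R3 := R3 − R1
R2 <-> R3
R2 := 3·R2
R2 := R2 − 3·R3
R1 := R1 + 1/3·R2
The reduced form has 3 nonzero rows.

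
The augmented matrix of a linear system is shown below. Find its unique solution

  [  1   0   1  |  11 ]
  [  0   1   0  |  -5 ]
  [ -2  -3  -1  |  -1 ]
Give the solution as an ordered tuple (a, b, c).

(5, -5, 6)

R3 -> R3 + 2·R1
R3 -> R3 + 3·R2
R1 -> R1 − R3
Reading off the last column: a = 5, b = -5, c = 6.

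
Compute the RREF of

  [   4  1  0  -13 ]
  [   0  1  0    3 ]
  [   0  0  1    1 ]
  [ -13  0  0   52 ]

[[1, 0, 0, -4], [0, 1, 0, 3], [0, 0, 1, 1], [0, 0, 0, 0]]

ρ1 := 1/4·ρ1
  [   1  1/4  0  -13/4 ]
  [   0    1  0      3 ]
  [   0    0  1      1 ]
  [ -13    0  0     52 ]
ρ4 := ρ4 + 13·ρ1
  [ 1   1/4  0  -13/4 ]
  [ 0     1  0      3 ]
  [ 0     0  1      1 ]
  [ 0  13/4  0   39/4 ]
ρ4 := ρ4 − 13/4·ρ2
  [ 1  1/4  0  -13/4 ]
  [ 0    1  0      3 ]
  [ 0    0  1      1 ]
  [ 0    0  0      0 ]
ρ1 := ρ1 − 1/4·ρ2
  [ 1  0  0  -4 ]
  [ 0  1  0   3 ]
  [ 0  0  1   1 ]
  [ 0  0  0   0 ]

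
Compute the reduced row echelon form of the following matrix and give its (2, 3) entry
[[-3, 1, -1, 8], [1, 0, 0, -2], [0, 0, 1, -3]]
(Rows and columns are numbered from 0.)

-3

ρ1 ← -1/3·ρ1
  [ 1  -1/3  1/3  -8/3 ]
  [ 1     0    0    -2 ]
  [ 0     0    1    -3 ]
ρ2 ← ρ2 − ρ1
  [ 1  -1/3   1/3  -8/3 ]
  [ 0   1/3  -1/3   2/3 ]
  [ 0     0     1    -3 ]
ρ2 ← 3·ρ2
  [ 1  -1/3  1/3  -8/3 ]
  [ 0     1   -1     2 ]
  [ 0     0    1    -3 ]
ρ2 ← ρ2 + ρ3
  [ 1  -1/3  1/3  -8/3 ]
  [ 0     1    0    -1 ]
  [ 0     0    1    -3 ]
ρ1 ← ρ1 − 1/3·ρ3
  [ 1  -1/3  0  -5/3 ]
  [ 0     1  0    -1 ]
  [ 0     0  1    -3 ]
ρ1 ← ρ1 + 1/3·ρ2
  [ 1  0  0  -2 ]
  [ 0  1  0  -1 ]
  [ 0  0  1  -3 ]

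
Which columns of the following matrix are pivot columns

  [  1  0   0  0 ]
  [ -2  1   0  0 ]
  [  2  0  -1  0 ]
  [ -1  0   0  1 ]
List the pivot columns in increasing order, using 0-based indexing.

Add 2 times R1 to R2.
  [  1  0   0  0 ]
  [  0  1   0  0 ]
  [  2  0  -1  0 ]
  [ -1  0   0  1 ]
Subtract 2 times R1 from R3.
  [  1  0   0  0 ]
  [  0  1   0  0 ]
  [  0  0  -1  0 ]
  [ -1  0   0  1 ]
Add R1 to R4.
  [ 1  0   0  0 ]
  [ 0  1   0  0 ]
  [ 0  0  -1  0 ]
  [ 0  0   0  1 ]
Multiply R3 by -1.
  [ 1  0  0  0 ]
  [ 0  1  0  0 ]
  [ 0  0  1  0 ]
  [ 0  0  0  1 ]
Pivot columns are the columns containing a leading 1.

0, 1, 2, 3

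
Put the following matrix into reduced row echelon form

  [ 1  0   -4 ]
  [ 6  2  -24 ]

r2 -> r2 − 6·r1
r2 -> 1/2·r2

[[1, 0, -4], [0, 1, 0]]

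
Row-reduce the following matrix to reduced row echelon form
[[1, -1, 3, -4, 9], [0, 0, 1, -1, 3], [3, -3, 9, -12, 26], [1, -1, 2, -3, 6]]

[[1, -1, 0, -1, 0], [0, 0, 1, -1, 0], [0, 0, 0, 0, 1], [0, 0, 0, 0, 0]]

R3 ← R3 − 3·R1
  [ 1  -1  3  -4   9 ]
  [ 0   0  1  -1   3 ]
  [ 0   0  0   0  -1 ]
  [ 1  -1  2  -3   6 ]
R4 ← R4 − R1
  [ 1  -1   3  -4   9 ]
  [ 0   0   1  -1   3 ]
  [ 0   0   0   0  -1 ]
  [ 0   0  -1   1  -3 ]
R4 ← R4 + R2
  [ 1  -1  3  -4   9 ]
  [ 0   0  1  -1   3 ]
  [ 0   0  0   0  -1 ]
  [ 0   0  0   0   0 ]
R3 ← -1·R3
  [ 1  -1  3  -4  9 ]
  [ 0   0  1  -1  3 ]
  [ 0   0  0   0  1 ]
  [ 0   0  0   0  0 ]
R2 ← R2 − 3·R3
  [ 1  -1  3  -4  9 ]
  [ 0   0  1  -1  0 ]
  [ 0   0  0   0  1 ]
  [ 0   0  0   0  0 ]
R1 ← R1 − 9·R3
  [ 1  -1  3  -4  0 ]
  [ 0   0  1  -1  0 ]
  [ 0   0  0   0  1 ]
  [ 0   0  0   0  0 ]
R1 ← R1 − 3·R2
  [ 1  -1  0  -1  0 ]
  [ 0   0  1  -1  0 ]
  [ 0   0  0   0  1 ]
  [ 0   0  0   0  0 ]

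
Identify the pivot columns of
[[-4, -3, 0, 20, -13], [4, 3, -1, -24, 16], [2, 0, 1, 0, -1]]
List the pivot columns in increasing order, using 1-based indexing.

1, 2, 3

r1 → -1/4·r1
  [ 1  3/4   0   -5  13/4 ]
  [ 4    3  -1  -24    16 ]
  [ 2    0   1    0    -1 ]
r2 → r2 − 4·r1
  [ 1  3/4   0  -5  13/4 ]
  [ 0    0  -1  -4     3 ]
  [ 2    0   1   0    -1 ]
r3 → r3 − 2·r1
  [ 1   3/4   0  -5   13/4 ]
  [ 0     0  -1  -4      3 ]
  [ 0  -3/2   1  10  -15/2 ]
r2 <-> r3
  [ 1   3/4   0  -5   13/4 ]
  [ 0  -3/2   1  10  -15/2 ]
  [ 0     0  -1  -4      3 ]
r2 → -2/3·r2
  [ 1  3/4     0     -5  13/4 ]
  [ 0    1  -2/3  -20/3     5 ]
  [ 0    0    -1     -4     3 ]
r3 → -1·r3
  [ 1  3/4     0     -5  13/4 ]
  [ 0    1  -2/3  -20/3     5 ]
  [ 0    0     1      4    -3 ]
r2 → r2 + 2/3·r3
  [ 1  3/4  0  -5  13/4 ]
  [ 0    1  0  -4     3 ]
  [ 0    0  1   4    -3 ]
r1 → r1 − 3/4·r2
  [ 1  0  0  -2   1 ]
  [ 0  1  0  -4   3 ]
  [ 0  0  1   4  -3 ]
Pivot columns are the columns containing a leading 1.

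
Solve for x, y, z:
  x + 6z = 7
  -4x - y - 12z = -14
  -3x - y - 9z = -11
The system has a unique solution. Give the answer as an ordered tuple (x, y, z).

(-1, 2, 4/3)

Form the augmented matrix and row-reduce:
  [  1   0    6  |    7 ]
  [ -4  -1  -12  |  -14 ]
  [ -3  -1   -9  |  -11 ]
R2 → R2 + 4·R1
  [  1   0   6  |    7 ]
  [  0  -1  12  |   14 ]
  [ -3  -1  -9  |  -11 ]
R3 → R3 + 3·R1
  [ 1   0   6  |   7 ]
  [ 0  -1  12  |  14 ]
  [ 0  -1   9  |  10 ]
R2 → -1·R2
  [ 1   0    6  |    7 ]
  [ 0   1  -12  |  -14 ]
  [ 0  -1    9  |   10 ]
R3 → R3 + R2
  [ 1  0    6  |    7 ]
  [ 0  1  -12  |  -14 ]
  [ 0  0   -3  |   -4 ]
R3 → -1/3·R3
  [ 1  0    6  |    7 ]
  [ 0  1  -12  |  -14 ]
  [ 0  0    1  |  4/3 ]
R2 → R2 + 12·R3
  [ 1  0  6  |    7 ]
  [ 0  1  0  |    2 ]
  [ 0  0  1  |  4/3 ]
R1 → R1 − 6·R3
  [ 1  0  0  |   -1 ]
  [ 0  1  0  |    2 ]
  [ 0  0  1  |  4/3 ]
Reading off the last column: x = -1, y = 2, z = 4/3.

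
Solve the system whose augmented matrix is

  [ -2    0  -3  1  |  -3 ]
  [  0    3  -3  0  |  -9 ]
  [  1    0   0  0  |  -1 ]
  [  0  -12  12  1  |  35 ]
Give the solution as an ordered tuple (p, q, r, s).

(-1, -5/3, 4/3, -1)

ρ1 → -1/2·ρ1
  [ 1    0  3/2  -1/2  |  3/2 ]
  [ 0    3   -3     0  |   -9 ]
  [ 1    0    0     0  |   -1 ]
  [ 0  -12   12     1  |   35 ]
ρ3 → ρ3 − ρ1
  [ 1    0   3/2  -1/2  |   3/2 ]
  [ 0    3    -3     0  |    -9 ]
  [ 0    0  -3/2   1/2  |  -5/2 ]
  [ 0  -12    12     1  |    35 ]
ρ2 → 1/3·ρ2
  [ 1    0   3/2  -1/2  |   3/2 ]
  [ 0    1    -1     0  |    -3 ]
  [ 0    0  -3/2   1/2  |  -5/2 ]
  [ 0  -12    12     1  |    35 ]
ρ4 → ρ4 + 12·ρ2
  [ 1  0   3/2  -1/2  |   3/2 ]
  [ 0  1    -1     0  |    -3 ]
  [ 0  0  -3/2   1/2  |  -5/2 ]
  [ 0  0     0     1  |    -1 ]
ρ3 → -2/3·ρ3
  [ 1  0  3/2  -1/2  |  3/2 ]
  [ 0  1   -1     0  |   -3 ]
  [ 0  0    1  -1/3  |  5/3 ]
  [ 0  0    0     1  |   -1 ]
ρ3 → ρ3 + 1/3·ρ4
  [ 1  0  3/2  -1/2  |  3/2 ]
  [ 0  1   -1     0  |   -3 ]
  [ 0  0    1     0  |  4/3 ]
  [ 0  0    0     1  |   -1 ]
ρ1 → ρ1 + 1/2·ρ4
  [ 1  0  3/2  0  |    1 ]
  [ 0  1   -1  0  |   -3 ]
  [ 0  0    1  0  |  4/3 ]
  [ 0  0    0  1  |   -1 ]
ρ2 → ρ2 + ρ3
  [ 1  0  3/2  0  |     1 ]
  [ 0  1    0  0  |  -5/3 ]
  [ 0  0    1  0  |   4/3 ]
  [ 0  0    0  1  |    -1 ]
ρ1 → ρ1 − 3/2·ρ3
  [ 1  0  0  0  |    -1 ]
  [ 0  1  0  0  |  -5/3 ]
  [ 0  0  1  0  |   4/3 ]
  [ 0  0  0  1  |    -1 ]
Reading off the last column: p = -1, q = -5/3, r = 4/3, s = -1.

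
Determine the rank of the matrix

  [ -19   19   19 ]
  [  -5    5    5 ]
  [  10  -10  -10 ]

R1 := -1/19·R1
R2 := R2 + 5·R1
R3 := R3 − 10·R1
The reduced form has 1 nonzero row.

rank = 1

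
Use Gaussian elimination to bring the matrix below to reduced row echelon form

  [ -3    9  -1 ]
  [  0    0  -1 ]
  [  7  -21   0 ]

R1 := -1/3·R1
  [ 1   -3  1/3 ]
  [ 0    0   -1 ]
  [ 7  -21    0 ]
R3 := R3 − 7·R1
  [ 1  -3   1/3 ]
  [ 0   0    -1 ]
  [ 0   0  -7/3 ]
R2 := -1·R2
  [ 1  -3   1/3 ]
  [ 0   0     1 ]
  [ 0   0  -7/3 ]
R3 := R3 + 7/3·R2
  [ 1  -3  1/3 ]
  [ 0   0    1 ]
  [ 0   0    0 ]
R1 := R1 − 1/3·R2
  [ 1  -3  0 ]
  [ 0   0  1 ]
  [ 0   0  0 ]

[[1, -3, 0], [0, 0, 1], [0, 0, 0]]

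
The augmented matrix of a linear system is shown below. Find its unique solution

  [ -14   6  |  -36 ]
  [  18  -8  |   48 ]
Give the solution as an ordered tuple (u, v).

(0, -6)

Multiply R1 by -1/14.
  [  1  -3/7  |  18/7 ]
  [ 18    -8  |    48 ]
Subtract 18 times R1 from R2.
  [ 1  -3/7  |  18/7 ]
  [ 0  -2/7  |  12/7 ]
Multiply R2 by -7/2.
  [ 1  -3/7  |  18/7 ]
  [ 0     1  |    -6 ]
Add 3/7 times R2 to R1.
  [ 1  0  |   0 ]
  [ 0  1  |  -6 ]
Reading off the last column: u = 0, v = -6.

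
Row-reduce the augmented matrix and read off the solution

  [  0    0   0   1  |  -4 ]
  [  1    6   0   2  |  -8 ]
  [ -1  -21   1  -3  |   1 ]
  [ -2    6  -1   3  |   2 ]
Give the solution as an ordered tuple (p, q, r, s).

(-6, 1, 4, -4)

Swap R1 and R2.
  [  1    6   0   2  |  -8 ]
  [  0    0   0   1  |  -4 ]
  [ -1  -21   1  -3  |   1 ]
  [ -2    6  -1   3  |   2 ]
Add R1 to R3.
  [  1    6   0   2  |  -8 ]
  [  0    0   0   1  |  -4 ]
  [  0  -15   1  -1  |  -7 ]
  [ -2    6  -1   3  |   2 ]
Add 2 times R1 to R4.
  [ 1    6   0   2  |   -8 ]
  [ 0    0   0   1  |   -4 ]
  [ 0  -15   1  -1  |   -7 ]
  [ 0   18  -1   7  |  -14 ]
Swap R2 and R3.
  [ 1    6   0   2  |   -8 ]
  [ 0  -15   1  -1  |   -7 ]
  [ 0    0   0   1  |   -4 ]
  [ 0   18  -1   7  |  -14 ]
Multiply R2 by -1/15.
  [ 1   6      0     2  |    -8 ]
  [ 0   1  -1/15  1/15  |  7/15 ]
  [ 0   0      0     1  |    -4 ]
  [ 0  18     -1     7  |   -14 ]
Subtract 18 times R2 from R4.
  [ 1  6      0     2  |      -8 ]
  [ 0  1  -1/15  1/15  |    7/15 ]
  [ 0  0      0     1  |      -4 ]
  [ 0  0    1/5  29/5  |  -112/5 ]
Swap R3 and R4.
  [ 1  6      0     2  |      -8 ]
  [ 0  1  -1/15  1/15  |    7/15 ]
  [ 0  0    1/5  29/5  |  -112/5 ]
  [ 0  0      0     1  |      -4 ]
Multiply R3 by 5.
  [ 1  6      0     2  |    -8 ]
  [ 0  1  -1/15  1/15  |  7/15 ]
  [ 0  0      1    29  |  -112 ]
  [ 0  0      0     1  |    -4 ]
Subtract 29 times R4 from R3.
  [ 1  6      0     2  |    -8 ]
  [ 0  1  -1/15  1/15  |  7/15 ]
  [ 0  0      1     0  |     4 ]
  [ 0  0      0     1  |    -4 ]
Subtract 1/15 times R4 from R2.
  [ 1  6      0  2  |     -8 ]
  [ 0  1  -1/15  0  |  11/15 ]
  [ 0  0      1  0  |      4 ]
  [ 0  0      0  1  |     -4 ]
Subtract 2 times R4 from R1.
  [ 1  6      0  0  |      0 ]
  [ 0  1  -1/15  0  |  11/15 ]
  [ 0  0      1  0  |      4 ]
  [ 0  0      0  1  |     -4 ]
Add 1/15 times R3 to R2.
  [ 1  6  0  0  |   0 ]
  [ 0  1  0  0  |   1 ]
  [ 0  0  1  0  |   4 ]
  [ 0  0  0  1  |  -4 ]
Subtract 6 times R2 from R1.
  [ 1  0  0  0  |  -6 ]
  [ 0  1  0  0  |   1 ]
  [ 0  0  1  0  |   4 ]
  [ 0  0  0  1  |  -4 ]
Reading off the last column: p = -6, q = 1, r = 4, s = -4.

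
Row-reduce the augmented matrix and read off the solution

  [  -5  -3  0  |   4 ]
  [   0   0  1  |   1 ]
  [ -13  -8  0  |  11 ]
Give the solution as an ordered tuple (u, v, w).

(1, -3, 1)

Multiply R1 by -1/5.
  [   1  3/5  0  |  -4/5 ]
  [   0    0  1  |     1 ]
  [ -13   -8  0  |    11 ]
Add 13 times R1 to R3.
  [ 1   3/5  0  |  -4/5 ]
  [ 0     0  1  |     1 ]
  [ 0  -1/5  0  |   3/5 ]
Swap R2 and R3.
  [ 1   3/5  0  |  -4/5 ]
  [ 0  -1/5  0  |   3/5 ]
  [ 0     0  1  |     1 ]
Multiply R2 by -5.
  [ 1  3/5  0  |  -4/5 ]
  [ 0    1  0  |    -3 ]
  [ 0    0  1  |     1 ]
Subtract 3/5 times R2 from R1.
  [ 1  0  0  |   1 ]
  [ 0  1  0  |  -3 ]
  [ 0  0  1  |   1 ]
Reading off the last column: u = 1, v = -3, w = 1.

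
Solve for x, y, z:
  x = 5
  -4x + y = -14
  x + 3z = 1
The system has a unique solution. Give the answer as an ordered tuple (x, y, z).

Form the augmented matrix and row-reduce:
  [  1  0  0  |    5 ]
  [ -4  1  0  |  -14 ]
  [  1  0  3  |    1 ]
ρ2 -> ρ2 + 4·ρ1
  [ 1  0  0  |  5 ]
  [ 0  1  0  |  6 ]
  [ 1  0  3  |  1 ]
ρ3 -> ρ3 − ρ1
  [ 1  0  0  |   5 ]
  [ 0  1  0  |   6 ]
  [ 0  0  3  |  -4 ]
ρ3 -> 1/3·ρ3
  [ 1  0  0  |     5 ]
  [ 0  1  0  |     6 ]
  [ 0  0  1  |  -4/3 ]
Reading off the last column: x = 5, y = 6, z = -4/3.

(5, 6, -4/3)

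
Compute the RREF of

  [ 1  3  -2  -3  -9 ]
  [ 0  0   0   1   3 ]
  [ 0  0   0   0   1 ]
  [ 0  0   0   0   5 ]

r4 := r4 − 5·r3
  [ 1  3  -2  -3  -9 ]
  [ 0  0   0   1   3 ]
  [ 0  0   0   0   1 ]
  [ 0  0   0   0   0 ]
r2 := r2 − 3·r3
  [ 1  3  -2  -3  -9 ]
  [ 0  0   0   1   0 ]
  [ 0  0   0   0   1 ]
  [ 0  0   0   0   0 ]
r1 := r1 + 9·r3
  [ 1  3  -2  -3  0 ]
  [ 0  0   0   1  0 ]
  [ 0  0   0   0  1 ]
  [ 0  0   0   0  0 ]
r1 := r1 + 3·r2
  [ 1  3  -2  0  0 ]
  [ 0  0   0  1  0 ]
  [ 0  0   0  0  1 ]
  [ 0  0   0  0  0 ]

[[1, 3, -2, 0, 0], [0, 0, 0, 1, 0], [0, 0, 0, 0, 1], [0, 0, 0, 0, 0]]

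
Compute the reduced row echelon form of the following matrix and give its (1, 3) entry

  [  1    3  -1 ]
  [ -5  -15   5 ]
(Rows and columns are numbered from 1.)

R2 -> R2 + 5·R1
  [ 1  3  -1 ]
  [ 0  0   0 ]

-1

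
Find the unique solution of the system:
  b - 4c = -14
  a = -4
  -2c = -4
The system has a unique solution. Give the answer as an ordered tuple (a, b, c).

(-4, -6, 2)

Form the augmented matrix and row-reduce:
  [ 0  1  -4  |  -14 ]
  [ 1  0   0  |   -4 ]
  [ 0  0  -2  |   -4 ]
R1 <=> R2
  [ 1  0   0  |   -4 ]
  [ 0  1  -4  |  -14 ]
  [ 0  0  -2  |   -4 ]
R3 -> -1/2·R3
  [ 1  0   0  |   -4 ]
  [ 0  1  -4  |  -14 ]
  [ 0  0   1  |    2 ]
R2 -> R2 + 4·R3
  [ 1  0  0  |  -4 ]
  [ 0  1  0  |  -6 ]
  [ 0  0  1  |   2 ]
Reading off the last column: a = -4, b = -6, c = 2.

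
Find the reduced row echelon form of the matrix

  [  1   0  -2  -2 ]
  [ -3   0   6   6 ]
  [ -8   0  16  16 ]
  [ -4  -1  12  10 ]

R2 -> R2 + 3·R1
  [  1   0  -2  -2 ]
  [  0   0   0   0 ]
  [ -8   0  16  16 ]
  [ -4  -1  12  10 ]
R3 -> R3 + 8·R1
  [  1   0  -2  -2 ]
  [  0   0   0   0 ]
  [  0   0   0   0 ]
  [ -4  -1  12  10 ]
R4 -> R4 + 4·R1
  [ 1   0  -2  -2 ]
  [ 0   0   0   0 ]
  [ 0   0   0   0 ]
  [ 0  -1   4   2 ]
R2 <-> R4
  [ 1   0  -2  -2 ]
  [ 0  -1   4   2 ]
  [ 0   0   0   0 ]
  [ 0   0   0   0 ]
R2 -> -1·R2
  [ 1  0  -2  -2 ]
  [ 0  1  -4  -2 ]
  [ 0  0   0   0 ]
  [ 0  0   0   0 ]

[[1, 0, -2, -2], [0, 1, -4, -2], [0, 0, 0, 0], [0, 0, 0, 0]]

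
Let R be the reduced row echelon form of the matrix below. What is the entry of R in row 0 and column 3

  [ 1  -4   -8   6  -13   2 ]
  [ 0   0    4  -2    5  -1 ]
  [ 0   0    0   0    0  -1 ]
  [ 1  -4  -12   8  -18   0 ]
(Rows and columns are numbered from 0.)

2

Subtract ρ1 from ρ4.
  [ 1  -4  -8   6  -13   2 ]
  [ 0   0   4  -2    5  -1 ]
  [ 0   0   0   0    0  -1 ]
  [ 0   0  -4   2   -5  -2 ]
Multiply ρ2 by 1/4.
  [ 1  -4  -8     6  -13     2 ]
  [ 0   0   1  -1/2  5/4  -1/4 ]
  [ 0   0   0     0    0    -1 ]
  [ 0   0  -4     2   -5    -2 ]
Add 4 times ρ2 to ρ4.
  [ 1  -4  -8     6  -13     2 ]
  [ 0   0   1  -1/2  5/4  -1/4 ]
  [ 0   0   0     0    0    -1 ]
  [ 0   0   0     0    0    -3 ]
Multiply ρ3 by -1.
  [ 1  -4  -8     6  -13     2 ]
  [ 0   0   1  -1/2  5/4  -1/4 ]
  [ 0   0   0     0    0     1 ]
  [ 0   0   0     0    0    -3 ]
Add 3 times ρ3 to ρ4.
  [ 1  -4  -8     6  -13     2 ]
  [ 0   0   1  -1/2  5/4  -1/4 ]
  [ 0   0   0     0    0     1 ]
  [ 0   0   0     0    0     0 ]
Add 1/4 times ρ3 to ρ2.
  [ 1  -4  -8     6  -13  2 ]
  [ 0   0   1  -1/2  5/4  0 ]
  [ 0   0   0     0    0  1 ]
  [ 0   0   0     0    0  0 ]
Subtract 2 times ρ3 from ρ1.
  [ 1  -4  -8     6  -13  0 ]
  [ 0   0   1  -1/2  5/4  0 ]
  [ 0   0   0     0    0  1 ]
  [ 0   0   0     0    0  0 ]
Add 8 times ρ2 to ρ1.
  [ 1  -4  0     2   -3  0 ]
  [ 0   0  1  -1/2  5/4  0 ]
  [ 0   0  0     0    0  1 ]
  [ 0   0  0     0    0  0 ]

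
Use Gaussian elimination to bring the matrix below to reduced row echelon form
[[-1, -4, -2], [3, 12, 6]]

Multiply R1 by -1.
  [ 1   4  2 ]
  [ 3  12  6 ]
Subtract 3 times R1 from R2.
  [ 1  4  2 ]
  [ 0  0  0 ]

[[1, 4, 2], [0, 0, 0]]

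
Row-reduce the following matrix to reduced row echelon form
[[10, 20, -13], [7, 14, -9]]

r1 → 1/10·r1
  [ 1   2  -13/10 ]
  [ 7  14      -9 ]
r2 → r2 − 7·r1
  [ 1  2  -13/10 ]
  [ 0  0    1/10 ]
r2 → 10·r2
  [ 1  2  -13/10 ]
  [ 0  0       1 ]
r1 → r1 + 13/10·r2
  [ 1  2  0 ]
  [ 0  0  1 ]

[[1, 2, 0], [0, 0, 1]]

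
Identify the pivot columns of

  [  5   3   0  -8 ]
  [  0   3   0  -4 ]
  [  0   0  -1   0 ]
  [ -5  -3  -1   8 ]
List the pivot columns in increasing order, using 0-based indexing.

0, 1, 2

R1 -> 1/5·R1
  [  1  3/5   0  -8/5 ]
  [  0    3   0    -4 ]
  [  0    0  -1     0 ]
  [ -5   -3  -1     8 ]
R4 -> R4 + 5·R1
  [ 1  3/5   0  -8/5 ]
  [ 0    3   0    -4 ]
  [ 0    0  -1     0 ]
  [ 0    0  -1     0 ]
R2 -> 1/3·R2
  [ 1  3/5   0  -8/5 ]
  [ 0    1   0  -4/3 ]
  [ 0    0  -1     0 ]
  [ 0    0  -1     0 ]
R3 -> -1·R3
  [ 1  3/5   0  -8/5 ]
  [ 0    1   0  -4/3 ]
  [ 0    0   1     0 ]
  [ 0    0  -1     0 ]
R4 -> R4 + R3
  [ 1  3/5  0  -8/5 ]
  [ 0    1  0  -4/3 ]
  [ 0    0  1     0 ]
  [ 0    0  0     0 ]
R1 -> R1 − 3/5·R2
  [ 1  0  0  -4/5 ]
  [ 0  1  0  -4/3 ]
  [ 0  0  1     0 ]
  [ 0  0  0     0 ]
Pivot columns are the columns containing a leading 1.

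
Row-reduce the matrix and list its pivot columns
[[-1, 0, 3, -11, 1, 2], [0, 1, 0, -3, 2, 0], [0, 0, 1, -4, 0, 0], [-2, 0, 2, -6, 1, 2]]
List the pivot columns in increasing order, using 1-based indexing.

1, 2, 3, 5

Multiply R1 by -1.
Add 2 times R1 to R4.
Add 4 times R3 to R4.
Multiply R4 by -1.
Subtract 2 times R4 from R2.
Add R4 to R1.
Add 3 times R3 to R1.
Pivot columns are the columns containing a leading 1.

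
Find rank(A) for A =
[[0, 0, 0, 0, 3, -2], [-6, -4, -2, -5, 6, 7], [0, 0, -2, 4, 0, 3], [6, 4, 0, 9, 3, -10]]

rank = 3

R1 <=> R2
  [ -6  -4  -2  -5  6    7 ]
  [  0   0   0   0  3   -2 ]
  [  0   0  -2   4  0    3 ]
  [  6   4   0   9  3  -10 ]
R1 := -1/6·R1
  [ 1  2/3  1/3  5/6  -1  -7/6 ]
  [ 0    0    0    0   3    -2 ]
  [ 0    0   -2    4   0     3 ]
  [ 6    4    0    9   3   -10 ]
R4 := R4 − 6·R1
  [ 1  2/3  1/3  5/6  -1  -7/6 ]
  [ 0    0    0    0   3    -2 ]
  [ 0    0   -2    4   0     3 ]
  [ 0    0   -2    4   9    -3 ]
R2 <=> R3
  [ 1  2/3  1/3  5/6  -1  -7/6 ]
  [ 0    0   -2    4   0     3 ]
  [ 0    0    0    0   3    -2 ]
  [ 0    0   -2    4   9    -3 ]
R2 := -1/2·R2
  [ 1  2/3  1/3  5/6  -1  -7/6 ]
  [ 0    0    1   -2   0  -3/2 ]
  [ 0    0    0    0   3    -2 ]
  [ 0    0   -2    4   9    -3 ]
R4 := R4 + 2·R2
  [ 1  2/3  1/3  5/6  -1  -7/6 ]
  [ 0    0    1   -2   0  -3/2 ]
  [ 0    0    0    0   3    -2 ]
  [ 0    0    0    0   9    -6 ]
R3 := 1/3·R3
  [ 1  2/3  1/3  5/6  -1  -7/6 ]
  [ 0    0    1   -2   0  -3/2 ]
  [ 0    0    0    0   1  -2/3 ]
  [ 0    0    0    0   9    -6 ]
R4 := R4 − 9·R3
  [ 1  2/3  1/3  5/6  -1  -7/6 ]
  [ 0    0    1   -2   0  -3/2 ]
  [ 0    0    0    0   1  -2/3 ]
  [ 0    0    0    0   0     0 ]
R1 := R1 + R3
  [ 1  2/3  1/3  5/6  0  -11/6 ]
  [ 0    0    1   -2  0   -3/2 ]
  [ 0    0    0    0  1   -2/3 ]
  [ 0    0    0    0  0      0 ]
R1 := R1 − 1/3·R2
  [ 1  2/3  0  3/2  0  -4/3 ]
  [ 0    0  1   -2  0  -3/2 ]
  [ 0    0  0    0  1  -2/3 ]
  [ 0    0  0    0  0     0 ]
The reduced form has 3 nonzero rows.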